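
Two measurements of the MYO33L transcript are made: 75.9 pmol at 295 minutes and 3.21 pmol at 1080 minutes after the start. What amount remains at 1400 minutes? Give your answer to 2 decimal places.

0.88 pmol

Over Δt = 1080 − 295 = 785 minutes, the level fell by a factor of 75.9/3.21 ≈ 23.645.
n = log₂(23.645) ≈ 4.5635 half-lives, so t½ = 785/4.5635 ≈ 172.02 minutes.
From t = 1080 to t = 1400: 3.21 × (1/2)^((1400−1080)/172.02) ≈ 0.88412 pmol.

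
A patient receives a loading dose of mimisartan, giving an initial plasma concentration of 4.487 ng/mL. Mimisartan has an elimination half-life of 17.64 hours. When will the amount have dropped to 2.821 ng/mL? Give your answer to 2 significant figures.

Fraction remaining = 2.821/4.487 ≈ 0.62871.
n = log₂(4.487/2.821) = ln(1.5906)/ln 2 ≈ 0.66954 half-lives.
t = n × t½ = 0.66954 × 17.64 ≈ 11.811 hours.

12 hours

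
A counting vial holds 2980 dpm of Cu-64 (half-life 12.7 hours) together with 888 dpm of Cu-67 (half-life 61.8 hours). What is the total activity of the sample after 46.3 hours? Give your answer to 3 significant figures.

Cu-64: 2980 × (1/2)^(46.3/12.7) = 2980 × (1/2)^3.6457 ≈ 238.1 dpm.
Cu-67: 888 × (1/2)^(46.3/61.8) = 888 × (1/2)^0.74919 ≈ 528.3 dpm.
Total = 238.1 + 528.3 ≈ 766.4 dpm.

766 dpm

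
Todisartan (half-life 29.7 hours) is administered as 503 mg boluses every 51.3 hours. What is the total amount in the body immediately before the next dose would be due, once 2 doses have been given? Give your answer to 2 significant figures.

200 mg

The 2 doses were given 102.6, 51.3 hours ago.
Total = 503·(1/2)^(102.6/29.7) + 503·(1/2)^(51.3/29.7)
      = 45.882 + 151.92 ≈ 197.8 mg.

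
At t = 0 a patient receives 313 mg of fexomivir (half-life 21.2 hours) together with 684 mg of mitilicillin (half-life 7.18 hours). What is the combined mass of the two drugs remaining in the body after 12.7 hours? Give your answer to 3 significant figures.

fexomivir: 313 × (1/2)^(12.7/21.2) = 313 × (1/2)^0.59906 ≈ 206.64 mg.
mitilicillin: 684 × (1/2)^(12.7/7.18) = 684 × (1/2)^1.7688 ≈ 200.72 mg.
Total = 206.64 + 200.72 ≈ 407.36 mg.

407 mg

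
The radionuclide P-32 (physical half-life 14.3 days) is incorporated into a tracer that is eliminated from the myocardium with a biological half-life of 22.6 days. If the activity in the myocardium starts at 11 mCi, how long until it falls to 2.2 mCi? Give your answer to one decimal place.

1/t_eff = 1/t_phys + 1/t_biol = 1/14.3 + 1/22.6 = 0.11418 per day.
t_eff = 14.3 × 22.6 / (14.3 + 22.6) ≈ 8.7583 days.
n = log₂(11/2.2) ≈ 2.3219; t = 2.3219 × 8.7583 ≈ 20.336 days.

20.3 days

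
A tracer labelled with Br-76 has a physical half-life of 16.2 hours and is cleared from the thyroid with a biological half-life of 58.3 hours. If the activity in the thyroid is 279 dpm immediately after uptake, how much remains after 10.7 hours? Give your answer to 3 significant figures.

155 dpm

1/t_eff = 1/t_phys + 1/t_biol = 1/16.2 + 1/58.3 = 0.078881 per hour.
t_eff = 16.2 × 58.3 / (16.2 + 58.3) ≈ 12.677 hours.
Remaining = 279 × (1/2)^(10.7/12.677) = 279 × (1/2)^0.84403 ≈ 155.43 dpm.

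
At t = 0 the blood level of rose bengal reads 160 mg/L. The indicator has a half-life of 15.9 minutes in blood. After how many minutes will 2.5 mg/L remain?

2.5/160 = 1/64, so 6 half-lives have elapsed.
t = 6 × 15.9 = 95.4 minutes.

95.4 minutes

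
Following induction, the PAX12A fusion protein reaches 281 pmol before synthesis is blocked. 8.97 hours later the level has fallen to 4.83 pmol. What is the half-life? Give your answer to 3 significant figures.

1.53 hours

A/A₀ = 4.83/281 ≈ 0.017189.
n = log₂(58.178) ≈ 5.8624 half-lives elapsed in 8.97 hours.
t½ = 8.97/5.8624 ≈ 1.5301 hours.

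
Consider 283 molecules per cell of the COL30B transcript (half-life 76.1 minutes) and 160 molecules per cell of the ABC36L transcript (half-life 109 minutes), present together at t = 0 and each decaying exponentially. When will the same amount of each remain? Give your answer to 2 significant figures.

Set 283·(1/2)^(t/76.1) = 160·(1/2)^(t/109).
Taking log₂: log₂(283/160) = t·(1/76.1 − 1/109).
log₂(1.7688) = 0.82273; 1/76.1 − 1/109 = 0.0039663.
t = 0.82273 / 0.0039663 ≈ 207.43 minutes.

210 minutes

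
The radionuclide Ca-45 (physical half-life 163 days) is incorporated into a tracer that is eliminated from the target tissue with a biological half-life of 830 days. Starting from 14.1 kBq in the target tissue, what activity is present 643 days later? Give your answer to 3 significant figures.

1/t_eff = 1/t_phys + 1/t_biol = 1/163 + 1/830 = 0.0073398 per day.
t_eff = 163 × 830 / (163 + 830) ≈ 136.24 days.
Remaining = 14.1 × (1/2)^(643/136.24) = 14.1 × (1/2)^4.7195 ≈ 0.5352 kBq.

0.535 kBq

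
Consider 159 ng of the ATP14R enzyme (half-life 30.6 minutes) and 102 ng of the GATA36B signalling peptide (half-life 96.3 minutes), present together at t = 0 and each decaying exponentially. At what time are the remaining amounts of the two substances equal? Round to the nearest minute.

29 minutes

Set 159·(1/2)^(t/30.6) = 102·(1/2)^(t/96.3).
Taking log₂: log₂(159/102) = t·(1/30.6 − 1/96.3).
log₂(1.5588) = 0.64046; 1/30.6 − 1/96.3 = 0.022296.
t = 0.64046 / 0.022296 ≈ 28.726 minutes.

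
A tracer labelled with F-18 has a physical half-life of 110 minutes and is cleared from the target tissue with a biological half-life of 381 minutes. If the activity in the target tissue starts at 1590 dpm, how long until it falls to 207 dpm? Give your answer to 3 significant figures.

251 minutes

1/t_eff = 1/t_phys + 1/t_biol = 1/110 + 1/381 = 0.011716 per minute.
t_eff = 110 × 381 / (110 + 381) ≈ 85.356 minutes.
n = log₂(1590/207) ≈ 2.9413; t = 2.9413 × 85.356 ≈ 251.06 minutes.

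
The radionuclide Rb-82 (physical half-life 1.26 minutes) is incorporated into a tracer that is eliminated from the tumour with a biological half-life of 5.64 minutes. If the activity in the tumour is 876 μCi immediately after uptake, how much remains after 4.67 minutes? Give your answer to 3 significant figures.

1/t_eff = 1/t_phys + 1/t_biol = 1/1.26 + 1/5.64 = 0.97096 per minute.
t_eff = 1.26 × 5.64 / (1.26 + 5.64) ≈ 1.0299 minutes.
Remaining = 876 × (1/2)^(4.67/1.0299) = 876 × (1/2)^4.5344 ≈ 37.803 μCi.

37.8 μCi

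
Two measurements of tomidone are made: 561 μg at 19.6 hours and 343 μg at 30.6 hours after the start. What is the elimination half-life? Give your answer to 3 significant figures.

Over Δt = 30.6 − 19.6 = 11 hours, the level fell by a factor of 561/343 ≈ 1.6356.
n = log₂(1.6356) ≈ 0.70979 half-lives, so t½ = 11/0.70979 ≈ 15.497 hours.

15.5 hours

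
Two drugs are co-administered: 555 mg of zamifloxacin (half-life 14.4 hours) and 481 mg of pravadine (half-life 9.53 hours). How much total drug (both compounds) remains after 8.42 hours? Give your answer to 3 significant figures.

631 mg

zamifloxacin: 555 × (1/2)^(8.42/14.4) = 555 × (1/2)^0.58472 ≈ 370.06 mg.
pravadine: 481 × (1/2)^(8.42/9.53) = 481 × (1/2)^0.88353 ≈ 260.72 mg.
Total = 370.06 + 260.72 ≈ 630.78 mg.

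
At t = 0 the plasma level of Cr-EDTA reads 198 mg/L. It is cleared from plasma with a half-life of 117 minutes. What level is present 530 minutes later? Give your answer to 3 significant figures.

Number of half-lives: n = 530/117 ≈ 4.5299.
Remaining = 198 × (1/2)^4.5299 = 198 × 0.043287 ≈ 8.5709 mg/L.

8.57 mg/L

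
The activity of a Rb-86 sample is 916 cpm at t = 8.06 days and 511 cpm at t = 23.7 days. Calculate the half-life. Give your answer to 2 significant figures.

19 days

Over Δt = 23.7 − 8.06 = 15.64 days, the level fell by a factor of 916/511 ≈ 1.7926.
n = log₂(1.7926) ≈ 0.84202 half-lives, so t½ = 15.64/0.84202 ≈ 18.574 days.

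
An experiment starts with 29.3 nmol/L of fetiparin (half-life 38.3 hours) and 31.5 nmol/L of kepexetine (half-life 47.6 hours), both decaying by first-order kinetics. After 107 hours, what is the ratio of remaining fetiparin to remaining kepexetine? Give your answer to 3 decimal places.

0.637

fetiparin: 29.3 × (1/2)^(107/38.3) = 29.3 × (1/2)^2.7937 ≈ 4.2254 nmol/L.
kepexetine: 31.5 × (1/2)^(107/47.6) = 31.5 × (1/2)^2.2479 ≈ 6.6317 nmol/L.
Ratio ≈ 4.2254 / 6.6317 ≈ 0.63715.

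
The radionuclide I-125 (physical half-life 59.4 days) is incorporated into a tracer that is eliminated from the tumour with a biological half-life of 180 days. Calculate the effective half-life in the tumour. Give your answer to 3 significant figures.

1/t_eff = 1/t_phys + 1/t_biol = 1/59.4 + 1/180 = 0.022391 per day.
t_eff = 59.4 × 180 / (59.4 + 180) ≈ 44.662 days.

44.7 days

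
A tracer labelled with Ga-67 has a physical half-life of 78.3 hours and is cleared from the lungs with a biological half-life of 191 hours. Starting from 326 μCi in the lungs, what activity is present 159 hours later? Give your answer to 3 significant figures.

1/t_eff = 1/t_phys + 1/t_biol = 1/78.3 + 1/191 = 0.018007 per hour.
t_eff = 78.3 × 191 / (78.3 + 191) ≈ 55.534 hours.
Remaining = 326 × (1/2)^(159/55.534) = 326 × (1/2)^2.8631 ≈ 44.806 μCi.

44.8 μCi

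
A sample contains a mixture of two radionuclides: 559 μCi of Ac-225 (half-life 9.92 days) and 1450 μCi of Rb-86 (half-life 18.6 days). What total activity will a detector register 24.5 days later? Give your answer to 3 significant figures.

Ac-225: 559 × (1/2)^(24.5/9.92) = 559 × (1/2)^2.4698 ≈ 100.91 μCi.
Rb-86: 1450 × (1/2)^(24.5/18.6) = 1450 × (1/2)^1.3172 ≈ 581.9 μCi.
Total = 100.91 + 581.9 ≈ 682.81 μCi.

683 μCi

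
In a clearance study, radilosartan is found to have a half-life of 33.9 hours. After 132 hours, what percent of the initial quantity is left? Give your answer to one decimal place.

n = 132/33.9 ≈ 3.8938 half-lives.
Fraction remaining = (1/2)^3.8938 ≈ 0.067274, i.e. 6.7274%.

6.7%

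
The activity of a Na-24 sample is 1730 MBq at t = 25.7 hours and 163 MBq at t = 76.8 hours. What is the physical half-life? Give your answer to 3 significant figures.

15.0 hours

Over Δt = 76.8 − 25.7 = 51.1 hours, the level fell by a factor of 1730/163 ≈ 10.613.
n = log₂(10.613) ≈ 3.4078 half-lives, so t½ = 51.1/3.4078 ≈ 14.995 hours.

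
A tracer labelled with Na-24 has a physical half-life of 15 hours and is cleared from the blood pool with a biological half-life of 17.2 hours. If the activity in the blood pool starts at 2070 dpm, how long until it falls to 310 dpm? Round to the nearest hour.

1/t_eff = 1/t_phys + 1/t_biol = 1/15 + 1/17.2 = 0.12481 per hour.
t_eff = 15 × 17.2 / (15 + 17.2) ≈ 8.0124 hours.
n = log₂(2070/310) ≈ 2.7393; t = 2.7393 × 8.0124 ≈ 21.948 hours.

22 hours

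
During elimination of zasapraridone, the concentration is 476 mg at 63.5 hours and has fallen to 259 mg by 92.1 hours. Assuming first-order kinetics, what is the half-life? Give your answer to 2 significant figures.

33 hours

Over Δt = 92.1 − 63.5 = 28.6 hours, the level fell by a factor of 476/259 ≈ 1.8378.
n = log₂(1.8378) ≈ 0.87801 half-lives, so t½ = 28.6/0.87801 ≈ 32.574 hours.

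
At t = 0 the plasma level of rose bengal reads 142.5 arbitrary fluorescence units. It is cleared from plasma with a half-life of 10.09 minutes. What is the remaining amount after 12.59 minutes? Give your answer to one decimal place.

Number of half-lives: n = 12.59/10.09 ≈ 1.2478.
Remaining = 142.5 × (1/2)^1.2478 = 142.5 × 0.4211 ≈ 60.007 arbitrary fluorescence units.

60.0 arbitrary fluorescence units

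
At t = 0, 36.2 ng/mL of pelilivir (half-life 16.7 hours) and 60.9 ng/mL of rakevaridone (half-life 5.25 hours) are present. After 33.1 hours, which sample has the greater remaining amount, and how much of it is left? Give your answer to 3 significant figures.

pelilivir: 36.2 × (1/2)^1.982 ≈ 9.1634 ng/mL.
rakevaridone: 60.9 × (1/2)^6.3048 ≈ 0.77036 ng/mL.
Pelilivir has more remaining, at ≈ 9.1634 ng/mL.

pelilivir, 9.16 ng/mL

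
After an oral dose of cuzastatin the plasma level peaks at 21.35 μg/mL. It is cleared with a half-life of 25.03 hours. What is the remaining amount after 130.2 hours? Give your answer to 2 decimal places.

Number of half-lives: n = 130.2/25.03 ≈ 5.2018.
Remaining = 21.35 × (1/2)^5.2018 = 21.35 × 0.027172 ≈ 0.58011 μg/mL.

0.58 μg/mL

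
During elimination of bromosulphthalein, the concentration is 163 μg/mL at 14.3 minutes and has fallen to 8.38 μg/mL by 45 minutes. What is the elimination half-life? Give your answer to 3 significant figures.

Over Δt = 45 − 14.3 = 30.7 minutes, the level fell by a factor of 163/8.38 ≈ 19.451.
n = log₂(19.451) ≈ 4.2818 half-lives, so t½ = 30.7/4.2818 ≈ 7.1699 minutes.

7.17 minutes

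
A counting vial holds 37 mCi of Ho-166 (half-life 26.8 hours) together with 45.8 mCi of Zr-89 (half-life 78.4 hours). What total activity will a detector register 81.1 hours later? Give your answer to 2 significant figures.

27 mCi

Ho-166: 37 × (1/2)^(81.1/26.8) = 37 × (1/2)^3.0261 ≈ 4.542 mCi.
Zr-89: 45.8 × (1/2)^(81.1/78.4) = 45.8 × (1/2)^1.0344 ≈ 22.36 mCi.
Total = 4.542 + 22.36 ≈ 26.902 mCi.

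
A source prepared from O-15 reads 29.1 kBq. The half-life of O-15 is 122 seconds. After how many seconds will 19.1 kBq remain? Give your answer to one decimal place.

74.1 seconds

Fraction remaining = 19.1/29.1 ≈ 0.65636.
n = log₂(29.1/19.1) = ln(1.5236)/ln 2 ≈ 0.60745 half-lives.
t = n × t½ = 0.60745 × 122 ≈ 74.108 seconds.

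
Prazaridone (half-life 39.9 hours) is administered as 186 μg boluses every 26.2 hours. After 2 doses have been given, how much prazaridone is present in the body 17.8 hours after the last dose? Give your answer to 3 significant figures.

The 2 doses were given 44, 17.8 hours ago.
Total = 186·(1/2)^(44/39.9) + 186·(1/2)^(17.8/39.9)
      = 86.606 + 136.53 ≈ 223.13 μg.

223 μg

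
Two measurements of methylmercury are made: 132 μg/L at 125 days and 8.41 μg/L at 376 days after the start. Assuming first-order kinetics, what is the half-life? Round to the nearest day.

Over Δt = 376 − 125 = 251 days, the level fell by a factor of 132/8.41 ≈ 15.696.
n = log₂(15.696) ≈ 3.9723 half-lives, so t½ = 251/3.9723 ≈ 63.188 days.

63 days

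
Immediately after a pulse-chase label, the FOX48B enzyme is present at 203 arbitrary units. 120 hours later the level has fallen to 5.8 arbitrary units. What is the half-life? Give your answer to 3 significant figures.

23.4 hours

A/A₀ = 5.8/203 ≈ 0.028571.
n = log₂(35) ≈ 5.1293 half-lives elapsed in 120 hours.
t½ = 120/5.1293 ≈ 23.395 hours.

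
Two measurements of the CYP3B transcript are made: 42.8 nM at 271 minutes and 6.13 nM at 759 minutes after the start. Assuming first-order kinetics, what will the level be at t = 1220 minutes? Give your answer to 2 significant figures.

Over Δt = 759 − 271 = 488 minutes, the level fell by a factor of 42.8/6.13 ≈ 6.9821.
n = log₂(6.9821) ≈ 2.8037 half-lives, so t½ = 488/2.8037 ≈ 174.06 minutes.
From t = 759 to t = 1220: 6.13 × (1/2)^((1220−759)/174.06) ≈ 0.97763 nM.

0.98 nM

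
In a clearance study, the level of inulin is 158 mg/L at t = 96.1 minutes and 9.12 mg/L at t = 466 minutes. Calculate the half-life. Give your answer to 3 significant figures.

Over Δt = 466 − 96.1 = 369.9 minutes, the level fell by a factor of 158/9.12 ≈ 17.325.
n = log₂(17.325) ≈ 4.1147 half-lives, so t½ = 369.9/4.1147 ≈ 89.896 minutes.

89.9 minutes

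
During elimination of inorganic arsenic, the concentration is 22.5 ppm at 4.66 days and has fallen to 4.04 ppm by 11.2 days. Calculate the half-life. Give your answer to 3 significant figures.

2.64 days

Over Δt = 11.2 − 4.66 = 6.54 days, the level fell by a factor of 22.5/4.04 ≈ 5.5693.
n = log₂(5.5693) ≈ 2.4775 half-lives, so t½ = 6.54/2.4775 ≈ 2.6398 days.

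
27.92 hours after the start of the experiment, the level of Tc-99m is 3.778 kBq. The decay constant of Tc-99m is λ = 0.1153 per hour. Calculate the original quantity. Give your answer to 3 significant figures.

94.5 kBq

t½ = ln 2 / λ = 0.69315 / 0.1153 ≈ 6.0117 hours.
Number of half-lives elapsed: n = 27.92/6.0117 ≈ 4.6443.
A₀ = A × 2^n = 3.778 × 2^4.6443 = 3.778 × 25.008 ≈ 94.478 kBq.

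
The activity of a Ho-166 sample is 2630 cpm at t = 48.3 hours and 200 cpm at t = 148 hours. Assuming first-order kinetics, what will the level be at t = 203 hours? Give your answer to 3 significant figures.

48.3 cpm

Over Δt = 148 − 48.3 = 99.7 hours, the level fell by a factor of 2630/200 ≈ 13.15.
n = log₂(13.15) ≈ 3.717 half-lives, so t½ = 99.7/3.717 ≈ 26.823 hours.
From t = 148 to t = 203: 200 × (1/2)^((203−148)/26.823) ≈ 48.28 cpm.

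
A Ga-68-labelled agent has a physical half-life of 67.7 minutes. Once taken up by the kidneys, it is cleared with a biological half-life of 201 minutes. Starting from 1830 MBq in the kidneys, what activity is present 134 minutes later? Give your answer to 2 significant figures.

290 MBq

1/t_eff = 1/t_phys + 1/t_biol = 1/67.7 + 1/201 = 0.019746 per minute.
t_eff = 67.7 × 201 / (67.7 + 201) ≈ 50.643 minutes.
Remaining = 1830 × (1/2)^(134/50.643) = 1830 × (1/2)^2.646 ≈ 292.37 MBq.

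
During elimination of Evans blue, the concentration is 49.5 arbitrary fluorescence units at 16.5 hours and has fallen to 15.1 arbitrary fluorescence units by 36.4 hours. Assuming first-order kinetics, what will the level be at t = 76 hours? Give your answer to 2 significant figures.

1.4 arbitrary fluorescence units

Over Δt = 36.4 − 16.5 = 19.9 hours, the level fell by a factor of 49.5/15.1 ≈ 3.2781.
n = log₂(3.2781) ≈ 1.7129 half-lives, so t½ = 19.9/1.7129 ≈ 11.618 hours.
From t = 36.4 to t = 76: 15.1 × (1/2)^((76−36.4)/11.618) ≈ 1.422 arbitrary fluorescence units.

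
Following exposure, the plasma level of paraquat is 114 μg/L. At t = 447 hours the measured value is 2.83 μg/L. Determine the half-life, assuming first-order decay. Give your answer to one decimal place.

83.8 hours

A/A₀ = 2.83/114 ≈ 0.024825.
n = log₂(40.283) ≈ 5.3321 half-lives elapsed in 447 hours.
t½ = 447/5.3321 ≈ 83.832 hours.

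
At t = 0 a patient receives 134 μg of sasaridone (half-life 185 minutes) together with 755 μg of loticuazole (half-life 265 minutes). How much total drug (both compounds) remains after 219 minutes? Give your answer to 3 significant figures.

sasaridone: 134 × (1/2)^(219/185) = 134 × (1/2)^1.1838 ≈ 58.986 μg.
loticuazole: 755 × (1/2)^(219/265) = 755 × (1/2)^0.82642 ≈ 425.77 μg.
Total = 58.986 + 425.77 ≈ 484.75 μg.

485 μg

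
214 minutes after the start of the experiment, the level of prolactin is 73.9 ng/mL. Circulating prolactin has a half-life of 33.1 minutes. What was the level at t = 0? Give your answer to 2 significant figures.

Number of half-lives elapsed: n = 214/33.1 ≈ 6.4653.
A₀ = A × 2^n = 73.9 × 2^6.4653 = 73.9 × 88.356 ≈ 6529.5 ng/mL.

6500 ng/mL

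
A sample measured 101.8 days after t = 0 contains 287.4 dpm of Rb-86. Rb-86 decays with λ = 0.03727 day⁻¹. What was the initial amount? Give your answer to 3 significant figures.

12800 dpm

t½ = ln 2 / λ = 0.69315 / 0.03727 ≈ 18.598 days.
Number of half-lives elapsed: n = 101.8/18.598 ≈ 5.4737.
A₀ = A × 2^n = 287.4 × 2^5.4737 = 287.4 × 44.438 ≈ 12771 dpm.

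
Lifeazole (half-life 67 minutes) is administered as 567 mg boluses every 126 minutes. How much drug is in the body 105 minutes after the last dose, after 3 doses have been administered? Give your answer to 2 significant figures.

260 mg

The 3 doses were given 357, 231, 105 minutes ago.
Total = 567·(1/2)^(357/67) + 567·(1/2)^(231/67) + 567·(1/2)^(105/67)
      = 14.112 + 51.964 + 191.35 ≈ 257.42 mg.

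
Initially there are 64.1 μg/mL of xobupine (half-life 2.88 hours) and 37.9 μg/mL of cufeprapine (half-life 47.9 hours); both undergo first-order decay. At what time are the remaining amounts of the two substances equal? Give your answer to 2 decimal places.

Set 64.1·(1/2)^(t/2.88) = 37.9·(1/2)^(t/47.9).
Taking log₂: log₂(64.1/37.9) = t·(1/2.88 − 1/47.9).
log₂(1.6913) = 0.75813; 1/2.88 − 1/47.9 = 0.32635.
t = 0.75813 / 0.32635 ≈ 2.3231 hours.

2.32 hours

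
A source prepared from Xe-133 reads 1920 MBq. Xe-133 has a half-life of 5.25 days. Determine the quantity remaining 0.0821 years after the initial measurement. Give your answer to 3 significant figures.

Convert the elapsed time: 0.0821 years = 29.9665 days.
Number of half-lives: n = 29.9665/5.25 ≈ 5.7079.
Remaining = 1920 × (1/2)^5.7079 = 1920 × 0.019132 ≈ 36.733 MBq.

36.7 MBq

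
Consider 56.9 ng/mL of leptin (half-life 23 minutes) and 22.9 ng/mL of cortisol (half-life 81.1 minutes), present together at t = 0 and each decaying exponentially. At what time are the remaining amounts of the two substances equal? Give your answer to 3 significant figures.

42.2 minutes

Set 56.9·(1/2)^(t/23) = 22.9·(1/2)^(t/81.1).
Taking log₂: log₂(56.9/22.9) = t·(1/23 − 1/81.1).
log₂(2.4847) = 1.3131; 1/23 − 1/81.1 = 0.031148.
t = 1.3131 / 0.031148 ≈ 42.156 minutes.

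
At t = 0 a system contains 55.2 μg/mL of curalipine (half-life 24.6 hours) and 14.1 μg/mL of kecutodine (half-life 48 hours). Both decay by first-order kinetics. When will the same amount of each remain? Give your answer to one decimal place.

Set 55.2·(1/2)^(t/24.6) = 14.1·(1/2)^(t/48).
Taking log₂: log₂(55.2/14.1) = t·(1/24.6 − 1/48).
log₂(3.9149) = 1.969; 1/24.6 − 1/48 = 0.019817.
t = 1.969 / 0.019817 ≈ 99.357 hours.

99.4 hours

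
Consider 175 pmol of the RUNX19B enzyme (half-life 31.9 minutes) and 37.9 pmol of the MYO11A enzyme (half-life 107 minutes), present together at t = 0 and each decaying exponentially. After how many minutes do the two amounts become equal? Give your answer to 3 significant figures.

Set 175·(1/2)^(t/31.9) = 37.9·(1/2)^(t/107).
Taking log₂: log₂(175/37.9) = t·(1/31.9 − 1/107).
log₂(4.6174) = 2.2071; 1/31.9 − 1/107 = 0.022002.
t = 2.2071 / 0.022002 ≈ 100.31 minutes.

100 minutes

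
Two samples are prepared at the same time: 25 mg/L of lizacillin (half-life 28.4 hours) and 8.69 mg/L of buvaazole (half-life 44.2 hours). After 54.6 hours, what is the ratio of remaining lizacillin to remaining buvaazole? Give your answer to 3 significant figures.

1.79

lizacillin: 25 × (1/2)^(54.6/28.4) = 25 × (1/2)^1.9225 ≈ 6.5948 mg/L.
buvaazole: 8.69 × (1/2)^(54.6/44.2) = 8.69 × (1/2)^1.2353 ≈ 3.6911 mg/L.
Ratio ≈ 6.5948 / 3.6911 ≈ 1.7867.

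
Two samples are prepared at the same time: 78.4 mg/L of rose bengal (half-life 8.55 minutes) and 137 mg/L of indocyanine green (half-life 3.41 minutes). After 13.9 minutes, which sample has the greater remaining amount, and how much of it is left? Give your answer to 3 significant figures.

rose bengal: 78.4 × (1/2)^1.6257 ≈ 25.405 mg/L.
indocyanine green: 137 × (1/2)^4.0762 ≈ 8.1217 mg/L.
Rose bengal has more remaining, at ≈ 25.405 mg/L.

rose bengal, 25.4 mg/L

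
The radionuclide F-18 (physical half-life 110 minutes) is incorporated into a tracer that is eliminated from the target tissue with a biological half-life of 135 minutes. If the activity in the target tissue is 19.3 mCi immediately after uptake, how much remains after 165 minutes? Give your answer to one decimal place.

1/t_eff = 1/t_phys + 1/t_biol = 1/110 + 1/135 = 0.016498 per minute.
t_eff = 110 × 135 / (110 + 135) ≈ 60.612 minutes.
Remaining = 19.3 × (1/2)^(165/60.612) = 19.3 × (1/2)^2.7222 ≈ 2.9247 mCi.

2.9 mCi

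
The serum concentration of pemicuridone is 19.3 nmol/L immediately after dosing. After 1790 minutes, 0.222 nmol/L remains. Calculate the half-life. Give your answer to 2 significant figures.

280 minutes

A/A₀ = 0.222/19.3 ≈ 0.011503.
n = log₂(86.937) ≈ 6.4419 half-lives elapsed in 1790 minutes.
t½ = 1790/6.4419 ≈ 277.87 minutes.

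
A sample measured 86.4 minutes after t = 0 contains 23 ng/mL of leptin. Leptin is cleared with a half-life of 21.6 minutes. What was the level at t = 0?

368 ng/mL

Number of half-lives elapsed: n = 86.4/21.6 ≈ 4.
A₀ = A × 2^n = 23 × 2^4 = 23 × 16 ≈ 368 ng/mL.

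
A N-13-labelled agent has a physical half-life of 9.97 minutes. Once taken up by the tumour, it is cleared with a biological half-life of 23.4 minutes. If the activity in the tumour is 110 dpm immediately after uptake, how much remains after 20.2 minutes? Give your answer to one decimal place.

1/t_eff = 1/t_phys + 1/t_biol = 1/9.97 + 1/23.4 = 0.14304 per minute.
t_eff = 9.97 × 23.4 / (9.97 + 23.4) ≈ 6.9912 minutes.
Remaining = 110 × (1/2)^(20.2/6.9912) = 110 × (1/2)^2.8893 ≈ 14.846 dpm.

14.8 dpm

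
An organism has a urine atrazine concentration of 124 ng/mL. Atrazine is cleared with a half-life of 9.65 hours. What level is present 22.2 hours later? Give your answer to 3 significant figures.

Number of half-lives: n = 22.2/9.65 ≈ 2.3005.
Remaining = 124 × (1/2)^2.3005 = 124 × 0.20299 ≈ 25.171 ng/mL.

25.2 ng/mL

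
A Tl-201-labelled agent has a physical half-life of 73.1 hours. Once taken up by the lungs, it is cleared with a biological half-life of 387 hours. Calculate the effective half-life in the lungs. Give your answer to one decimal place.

61.5 hours

1/t_eff = 1/t_phys + 1/t_biol = 1/73.1 + 1/387 = 0.016264 per hour.
t_eff = 73.1 × 387 / (73.1 + 387) ≈ 61.486 hours.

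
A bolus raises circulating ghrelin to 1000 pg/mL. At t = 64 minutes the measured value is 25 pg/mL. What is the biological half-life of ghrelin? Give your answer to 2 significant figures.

12 minutes

A/A₀ = 25/1000 ≈ 0.025.
n = log₂(40) ≈ 5.3219 half-lives elapsed in 64 minutes.
t½ = 64/5.3219 ≈ 12.026 minutes.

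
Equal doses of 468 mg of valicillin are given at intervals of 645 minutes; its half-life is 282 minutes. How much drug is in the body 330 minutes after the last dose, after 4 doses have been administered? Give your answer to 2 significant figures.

The 4 doses were given 2265, 1620, 975, 330 minutes ago.
Total = 468·(1/2)^(2265/282) + 468·(1/2)^(1620/282) + 468·(1/2)^(975/282) + 468·(1/2)^(330/282)
      = 1.7881 + 8.7282 + 42.604 + 207.96 ≈ 261.08 mg.

260 mg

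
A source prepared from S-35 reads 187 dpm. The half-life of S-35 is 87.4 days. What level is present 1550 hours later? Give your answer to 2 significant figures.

Convert the elapsed time: 1550 hours = 64.5833 days.
Number of half-lives: n = 64.5833/87.4 ≈ 0.73894.
Remaining = 187 × (1/2)^0.73894 = 187 × 0.59918 ≈ 112.05 dpm.

110 dpm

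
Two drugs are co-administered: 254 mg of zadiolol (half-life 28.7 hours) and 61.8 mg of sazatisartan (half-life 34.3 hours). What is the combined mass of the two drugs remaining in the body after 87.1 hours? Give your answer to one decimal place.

41.6 mg

zadiolol: 254 × (1/2)^(87.1/28.7) = 254 × (1/2)^3.0348 ≈ 30.992 mg.
sazatisartan: 61.8 × (1/2)^(87.1/34.3) = 61.8 × (1/2)^2.5394 ≈ 10.631 mg.
Total = 30.992 + 10.631 ≈ 41.623 mg.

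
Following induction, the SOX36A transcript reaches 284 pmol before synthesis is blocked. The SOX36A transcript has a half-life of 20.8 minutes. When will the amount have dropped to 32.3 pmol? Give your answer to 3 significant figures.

65.2 minutes

Fraction remaining = 32.3/284 ≈ 0.11373.
n = log₂(284/32.3) = ln(8.7926)/ln 2 ≈ 3.1363 half-lives.
t = n × t½ = 3.1363 × 20.8 ≈ 65.235 minutes.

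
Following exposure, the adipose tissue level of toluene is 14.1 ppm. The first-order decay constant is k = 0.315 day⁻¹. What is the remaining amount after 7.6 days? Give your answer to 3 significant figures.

t½ = ln 2 / k = 0.69315 / 0.315 ≈ 2.2005 days.
Number of half-lives: n = 7.6/2.2005 ≈ 3.4538.
Remaining = 14.1 × (1/2)^3.4538 = 14.1 × 0.091264 ≈ 1.2868 ppm.

1.29 ppm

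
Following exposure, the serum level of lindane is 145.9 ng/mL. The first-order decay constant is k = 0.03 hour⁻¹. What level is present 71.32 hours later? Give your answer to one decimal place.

t½ = ln 2 / k = 0.69315 / 0.03 ≈ 23.105 hours.
Number of half-lives: n = 71.32/23.105 ≈ 3.0868.
Remaining = 145.9 × (1/2)^3.0868 = 145.9 × 0.1177 ≈ 17.173 ng/mL.

17.2 ng/mL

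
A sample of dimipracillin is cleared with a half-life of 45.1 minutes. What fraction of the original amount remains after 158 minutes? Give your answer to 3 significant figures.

0.0882

n = 158/45.1 ≈ 3.5033 half-lives.
Fraction remaining = (1/2)^3.5033 ≈ 0.088185.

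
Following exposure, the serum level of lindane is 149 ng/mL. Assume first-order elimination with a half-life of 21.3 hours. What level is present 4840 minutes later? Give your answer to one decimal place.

Convert the elapsed time: 4840 minutes = 80.6667 hours.
Number of half-lives: n = 80.6667/21.3 ≈ 3.7872.
Remaining = 149 × (1/2)^3.7872 = 149 × 0.072435 ≈ 10.793 ng/mL.

10.8 ng/mL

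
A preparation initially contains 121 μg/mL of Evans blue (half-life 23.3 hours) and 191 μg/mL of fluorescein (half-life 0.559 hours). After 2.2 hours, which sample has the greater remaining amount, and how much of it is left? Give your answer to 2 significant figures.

Evans blue, 110 μg/mL

Evans blue: 121 × (1/2)^0.094421 ≈ 113.33 μg/mL.
fluorescein: 191 × (1/2)^3.9356 ≈ 12.482 μg/mL.
Evans blue has more remaining, at ≈ 113.33 μg/mL.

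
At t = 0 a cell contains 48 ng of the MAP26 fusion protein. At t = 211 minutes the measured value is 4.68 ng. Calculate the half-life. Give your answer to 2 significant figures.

63 minutes

A/A₀ = 4.68/48 ≈ 0.0975.
n = log₂(10.256) ≈ 3.3585 half-lives elapsed in 211 minutes.
t½ = 211/3.3585 ≈ 62.827 minutes.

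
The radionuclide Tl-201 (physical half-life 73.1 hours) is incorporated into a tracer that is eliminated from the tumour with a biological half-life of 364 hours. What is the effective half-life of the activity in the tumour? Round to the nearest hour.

1/t_eff = 1/t_phys + 1/t_biol = 1/73.1 + 1/364 = 0.016427 per hour.
t_eff = 73.1 × 364 / (73.1 + 364) ≈ 60.875 hours.

61 hours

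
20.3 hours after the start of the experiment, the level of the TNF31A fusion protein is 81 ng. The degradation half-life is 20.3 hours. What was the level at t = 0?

Number of half-lives elapsed: n = 20.3/20.3 ≈ 1.
A₀ = A × 2^n = 81 × 2^1 = 81 × 2 ≈ 162 ng.

162 ng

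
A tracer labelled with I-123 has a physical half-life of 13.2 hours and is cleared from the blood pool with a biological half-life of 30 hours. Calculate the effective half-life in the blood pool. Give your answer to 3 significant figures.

1/t_eff = 1/t_phys + 1/t_biol = 1/13.2 + 1/30 = 0.10909 per hour.
t_eff = 13.2 × 30 / (13.2 + 30) ≈ 9.1667 hours.

9.17 hours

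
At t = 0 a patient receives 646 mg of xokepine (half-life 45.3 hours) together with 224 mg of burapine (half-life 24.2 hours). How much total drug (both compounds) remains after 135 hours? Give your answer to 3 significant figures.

86.6 mg

xokepine: 646 × (1/2)^(135/45.3) = 646 × (1/2)^2.9801 ≈ 81.87 mg.
burapine: 224 × (1/2)^(135/24.2) = 224 × (1/2)^5.5785 ≈ 4.6876 mg.
Total = 81.87 + 4.6876 ≈ 86.557 mg.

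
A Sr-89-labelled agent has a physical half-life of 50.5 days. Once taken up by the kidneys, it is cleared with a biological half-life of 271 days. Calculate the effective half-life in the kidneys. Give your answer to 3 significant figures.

42.6 days

1/t_eff = 1/t_phys + 1/t_biol = 1/50.5 + 1/271 = 0.023492 per day.
t_eff = 50.5 × 271 / (50.5 + 271) ≈ 42.568 days.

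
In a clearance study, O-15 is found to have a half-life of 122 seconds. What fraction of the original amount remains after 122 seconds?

n = 122/122 ≈ 1 half-life.
Fraction remaining = (1/2)^1 ≈ 0.5.

0.5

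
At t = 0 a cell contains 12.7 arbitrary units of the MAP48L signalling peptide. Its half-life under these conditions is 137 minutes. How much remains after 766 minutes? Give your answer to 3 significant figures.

0.263 arbitrary units

Number of half-lives: n = 766/137 ≈ 5.5912.
Remaining = 12.7 × (1/2)^5.5912 = 12.7 × 0.020743 ≈ 0.26343 arbitrary units.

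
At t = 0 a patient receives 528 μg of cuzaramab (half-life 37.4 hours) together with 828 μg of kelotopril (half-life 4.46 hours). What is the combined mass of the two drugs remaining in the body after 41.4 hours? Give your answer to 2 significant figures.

250 μg

cuzaramab: 528 × (1/2)^(41.4/37.4) = 528 × (1/2)^1.107 ≈ 245.14 μg.
kelotopril: 828 × (1/2)^(41.4/4.46) = 828 × (1/2)^9.2825 ≈ 1.3296 μg.
Total = 245.14 + 1.3296 ≈ 246.47 μg.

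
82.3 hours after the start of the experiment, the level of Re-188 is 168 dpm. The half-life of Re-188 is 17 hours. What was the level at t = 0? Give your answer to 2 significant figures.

Number of half-lives elapsed: n = 82.3/17 ≈ 4.8412.
A₀ = A × 2^n = 168 × 2^4.8412 = 168 × 28.664 ≈ 4815.6 dpm.

4800 dpm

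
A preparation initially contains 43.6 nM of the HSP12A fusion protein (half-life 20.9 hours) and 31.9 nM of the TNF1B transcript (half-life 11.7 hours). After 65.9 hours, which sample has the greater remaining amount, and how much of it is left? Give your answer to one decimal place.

HSP12A fusion protein, 4.9 nM

HSP12A fusion protein: 43.6 × (1/2)^3.1531 ≈ 4.9012 nM.
TNF1B transcript: 31.9 × (1/2)^5.6325 ≈ 0.64305 nM.
HSP12A fusion protein has more remaining, at ≈ 4.9012 nM.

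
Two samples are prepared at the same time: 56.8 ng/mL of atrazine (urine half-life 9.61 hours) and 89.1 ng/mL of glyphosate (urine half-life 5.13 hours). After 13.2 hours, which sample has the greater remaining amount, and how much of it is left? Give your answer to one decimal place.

atrazine, 21.9 ng/mL

atrazine: 56.8 × (1/2)^1.3736 ≈ 21.921 ng/mL.
glyphosate: 89.1 × (1/2)^2.5731 ≈ 14.973 ng/mL.
Atrazine has more remaining, at ≈ 21.921 ng/mL.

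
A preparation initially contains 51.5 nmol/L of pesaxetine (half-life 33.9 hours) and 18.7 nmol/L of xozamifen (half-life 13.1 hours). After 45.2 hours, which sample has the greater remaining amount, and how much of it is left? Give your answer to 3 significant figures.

pesaxetine: 51.5 × (1/2)^1.3333 ≈ 20.438 nmol/L.
xozamifen: 18.7 × (1/2)^3.4504 ≈ 1.7107 nmol/L.
Pesaxetine has more remaining, at ≈ 20.438 nmol/L.

pesaxetine, 20.4 nmol/L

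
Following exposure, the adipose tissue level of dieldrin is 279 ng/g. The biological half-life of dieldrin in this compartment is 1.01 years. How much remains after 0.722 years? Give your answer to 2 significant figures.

170 ng/g

Number of half-lives: n = 0.722/1.01 ≈ 0.71485.
Remaining = 279 × (1/2)^0.71485 = 279 × 0.60927 ≈ 169.99 ng/g.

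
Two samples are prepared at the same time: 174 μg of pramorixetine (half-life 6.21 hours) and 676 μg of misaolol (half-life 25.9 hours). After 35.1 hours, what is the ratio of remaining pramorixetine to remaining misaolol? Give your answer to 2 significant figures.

pramorixetine: 174 × (1/2)^(35.1/6.21) = 174 × (1/2)^5.6522 ≈ 3.46 μg.
misaolol: 676 × (1/2)^(35.1/25.9) = 676 × (1/2)^1.3552 ≈ 264.23 μg.
Ratio ≈ 3.46 / 264.23 ≈ 0.013094.

0.013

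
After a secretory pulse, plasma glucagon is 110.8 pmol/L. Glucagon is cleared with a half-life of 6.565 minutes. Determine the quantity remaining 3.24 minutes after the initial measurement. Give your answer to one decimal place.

78.7 pmol/L

Number of half-lives: n = 3.24/6.565 ≈ 0.49353.
Remaining = 110.8 × (1/2)^0.49353 = 110.8 × 0.71029 ≈ 78.7 pmol/L.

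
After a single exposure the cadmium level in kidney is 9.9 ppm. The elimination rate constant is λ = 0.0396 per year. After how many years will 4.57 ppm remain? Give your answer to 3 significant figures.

19.5 years

t½ = ln 2 / λ = 0.69315 / 0.0396 ≈ 17.504 years.
Fraction remaining = 4.57/9.9 ≈ 0.46162.
n = log₂(9.9/4.57) = ln(2.1663)/ln 2 ≈ 1.1152 half-lives.
t = n × t½ = 1.1152 × 17.504 ≈ 19.521 years.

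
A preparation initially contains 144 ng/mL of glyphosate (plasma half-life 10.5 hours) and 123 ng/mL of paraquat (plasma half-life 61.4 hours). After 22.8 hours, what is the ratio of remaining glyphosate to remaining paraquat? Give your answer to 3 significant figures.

0.336

glyphosate: 144 × (1/2)^(22.8/10.5) = 144 × (1/2)^2.1714 ≈ 31.967 ng/mL.
paraquat: 123 × (1/2)^(22.8/61.4) = 123 × (1/2)^0.37134 ≈ 95.087 ng/mL.
Ratio ≈ 31.967 / 95.087 ≈ 0.33618.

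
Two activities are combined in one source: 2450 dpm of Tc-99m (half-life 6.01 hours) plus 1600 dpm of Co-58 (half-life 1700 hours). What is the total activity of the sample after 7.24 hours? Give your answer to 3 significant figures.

2660 dpm

Tc-99m: 2450 × (1/2)^(7.24/6.01) = 2450 × (1/2)^1.2047 ≈ 1063 dpm.
Co-58: 1600 × (1/2)^(7.24/1700) = 1600 × (1/2)^0.0042588 ≈ 1595.3 dpm.
Total = 1063 + 1595.3 ≈ 2658.3 dpm.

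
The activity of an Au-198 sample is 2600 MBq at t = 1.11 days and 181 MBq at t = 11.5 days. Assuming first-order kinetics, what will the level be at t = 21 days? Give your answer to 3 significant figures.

15.8 MBq

Over Δt = 11.5 − 1.11 = 10.39 days, the level fell by a factor of 2600/181 ≈ 14.365.
n = log₂(14.365) ≈ 3.8445 half-lives, so t½ = 10.39/3.8445 ≈ 2.7026 days.
From t = 11.5 to t = 21: 181 × (1/2)^((21−11.5)/2.7026) ≈ 15.831 MBq.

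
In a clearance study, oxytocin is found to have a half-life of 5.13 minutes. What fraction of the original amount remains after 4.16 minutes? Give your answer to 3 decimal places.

0.570

n = 4.16/5.13 ≈ 0.81092 half-lives.
Fraction remaining = (1/2)^0.81092 ≈ 0.57002.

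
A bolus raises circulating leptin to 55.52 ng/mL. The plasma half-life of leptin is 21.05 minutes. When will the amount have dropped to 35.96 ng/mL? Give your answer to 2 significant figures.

13 minutes

Fraction remaining = 35.96/55.52 ≈ 0.64769.
n = log₂(55.52/35.96) = ln(1.5439)/ln 2 ≈ 0.62661 half-lives.
t = n × t½ = 0.62661 × 21.05 ≈ 13.19 minutes.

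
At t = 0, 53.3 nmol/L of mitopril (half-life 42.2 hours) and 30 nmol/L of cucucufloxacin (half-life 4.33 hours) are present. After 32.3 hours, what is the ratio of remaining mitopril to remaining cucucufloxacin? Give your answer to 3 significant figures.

mitopril: 53.3 × (1/2)^(32.3/42.2) = 53.3 × (1/2)^0.7654 ≈ 31.356 nmol/L.
cucucufloxacin: 30 × (1/2)^(32.3/4.33) = 30 × (1/2)^7.4596 ≈ 0.17044 nmol/L.
Ratio ≈ 31.356 / 0.17044 ≈ 183.97.

184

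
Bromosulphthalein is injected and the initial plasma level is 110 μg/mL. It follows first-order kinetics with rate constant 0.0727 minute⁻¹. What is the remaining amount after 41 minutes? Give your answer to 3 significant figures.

t½ = ln 2 / λ = 0.69315 / 0.0727 ≈ 9.5343 minutes.
Number of half-lives: n = 41/9.5343 ≈ 4.3002.
Remaining = 110 × (1/2)^4.3002 = 110 × 0.050757 ≈ 5.5833 μg/mL.

5.58 μg/mL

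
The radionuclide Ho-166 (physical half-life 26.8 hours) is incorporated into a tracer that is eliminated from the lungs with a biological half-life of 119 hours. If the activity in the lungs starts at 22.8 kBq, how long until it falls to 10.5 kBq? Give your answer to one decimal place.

24.5 hours

1/t_eff = 1/t_phys + 1/t_biol = 1/26.8 + 1/119 = 0.045717 per hour.
t_eff = 26.8 × 119 / (26.8 + 119) ≈ 21.874 hours.
n = log₂(22.8/10.5) ≈ 1.1186; t = 1.1186 × 21.874 ≈ 24.469 hours.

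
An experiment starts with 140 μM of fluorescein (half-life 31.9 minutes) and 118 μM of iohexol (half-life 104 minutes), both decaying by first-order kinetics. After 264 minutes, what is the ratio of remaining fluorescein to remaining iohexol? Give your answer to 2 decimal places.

0.02

fluorescein: 140 × (1/2)^(264/31.9) = 140 × (1/2)^8.2759 ≈ 0.4517 μM.
iohexol: 118 × (1/2)^(264/104) = 118 × (1/2)^2.5385 ≈ 20.311 μM.
Ratio ≈ 0.4517 / 20.311 ≈ 0.022239.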